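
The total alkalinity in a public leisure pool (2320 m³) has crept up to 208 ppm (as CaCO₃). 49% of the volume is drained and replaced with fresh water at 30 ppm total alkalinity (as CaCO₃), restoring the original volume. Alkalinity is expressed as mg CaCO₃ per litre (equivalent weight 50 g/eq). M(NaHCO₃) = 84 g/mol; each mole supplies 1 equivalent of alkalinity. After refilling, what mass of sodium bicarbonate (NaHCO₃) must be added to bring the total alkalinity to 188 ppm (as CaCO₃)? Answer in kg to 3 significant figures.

Volume: 2320 m³ = 2,320,000 L.
After draining 49% and refilling: 208 × 0.51 + 30 × 0.49 = 120.78 ppm.
Deficit to target: 188 − 120.78 = 67.22 mg/L.
As CaCO₃: 67.22 mg/L × 2,320,000 L = 156,000 g; ÷ 50 g/eq ÷ 1 = 3119 mol NaHCO₃.
Mass: 3119 × 84 = 262,000 g.

262 kg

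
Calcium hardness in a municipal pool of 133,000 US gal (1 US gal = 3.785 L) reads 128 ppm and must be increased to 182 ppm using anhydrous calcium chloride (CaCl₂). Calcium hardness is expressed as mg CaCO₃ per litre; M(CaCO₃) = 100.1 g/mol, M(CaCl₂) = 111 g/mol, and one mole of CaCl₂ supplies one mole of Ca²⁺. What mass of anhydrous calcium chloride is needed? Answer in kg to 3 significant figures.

Volume: 133,000 US gal × 3.785 L/gal = 503,405 L.
Hardness to add: (182 − 128) = 54 mg/L as CaCO₃ × 503,405 L = 27,180 g as CaCO₃.
Moles of Ca²⁺ (1 mol Ca²⁺ ≡ 1 mol CaCO₃): 27,180 / 100.1 g/mol = 271.6 mol.
Mass of CaCl₂: 271.6 × 111 = 30,140 g.

30.1 kg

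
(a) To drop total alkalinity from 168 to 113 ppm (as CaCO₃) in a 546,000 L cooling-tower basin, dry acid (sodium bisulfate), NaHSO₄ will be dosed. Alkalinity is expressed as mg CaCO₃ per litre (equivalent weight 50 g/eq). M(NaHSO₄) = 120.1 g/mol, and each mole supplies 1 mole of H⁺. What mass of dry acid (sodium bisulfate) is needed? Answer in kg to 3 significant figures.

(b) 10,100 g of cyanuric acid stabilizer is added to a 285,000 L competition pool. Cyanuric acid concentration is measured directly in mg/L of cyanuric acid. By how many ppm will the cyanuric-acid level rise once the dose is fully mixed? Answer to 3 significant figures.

(a) Alkalinity to neutralize: (168 − 113) = 55 mg/L as CaCO₃ × 546,000 L = 30,030 g as CaCO₃.
(a) Equivalents of H⁺ required: 30,030 ÷ 50 g/eq = 600.6 eq = 600.6 mol NaHSO₄.
(a) Mass of NaHSO₄: 600.6 × 120.1 = 72,130 g.

(b) Rise: 10,100 g / 285,000 L × 1000 = 35.44 mg/L.

(a) 72.1 kg; (b) 35.4 ppm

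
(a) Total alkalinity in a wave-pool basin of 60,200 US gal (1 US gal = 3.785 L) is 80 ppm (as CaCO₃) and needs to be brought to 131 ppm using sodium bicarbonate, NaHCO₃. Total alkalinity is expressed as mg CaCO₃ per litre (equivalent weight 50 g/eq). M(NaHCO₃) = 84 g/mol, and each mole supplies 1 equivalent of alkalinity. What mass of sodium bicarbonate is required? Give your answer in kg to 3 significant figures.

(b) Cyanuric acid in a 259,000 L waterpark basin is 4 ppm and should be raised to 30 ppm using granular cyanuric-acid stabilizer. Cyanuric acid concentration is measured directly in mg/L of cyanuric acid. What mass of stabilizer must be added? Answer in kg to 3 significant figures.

(a) Volume: 60,200 US gal × 3.785 L/gal = 227,857 L.
(a) Alkalinity to add: (131 − 80) = 51 mg/L as CaCO₃ × 227,857 L = 11,620 g as CaCO₃.
(a) Equivalents: 11,620 g ÷ 50 g/eq = 232.4 eq.
(a) NaHCO₃ supplies 1 eq per mole → 232.4 mol.
(a) Mass: 232.4 mol × 84 g/mol = 19,520 g.

(b) CYA to add: (30 − 4) = 26 mg/L × 259,000 L = 6734 g cyanuric acid.

(a) 19.5 kg; (b) 6.73 kg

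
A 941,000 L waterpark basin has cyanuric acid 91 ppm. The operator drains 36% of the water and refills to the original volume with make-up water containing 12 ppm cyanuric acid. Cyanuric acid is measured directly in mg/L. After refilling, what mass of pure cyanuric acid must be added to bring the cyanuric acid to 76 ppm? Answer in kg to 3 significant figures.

After draining 36% and refilling: 91 × 0.64 + 12 × 0.36 = 62.56 ppm.
Deficit to target: 76 − 62.56 = 13.44 mg/L.
Mass: 13.44 mg/L × 941,000 L = 12,650 g cyanuric acid.

12.6 kg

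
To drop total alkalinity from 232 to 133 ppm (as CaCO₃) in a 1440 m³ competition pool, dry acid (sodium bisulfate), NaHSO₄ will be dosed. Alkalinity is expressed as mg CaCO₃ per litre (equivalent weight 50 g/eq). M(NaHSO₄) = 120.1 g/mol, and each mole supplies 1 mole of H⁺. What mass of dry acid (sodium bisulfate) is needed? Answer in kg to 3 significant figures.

342 kg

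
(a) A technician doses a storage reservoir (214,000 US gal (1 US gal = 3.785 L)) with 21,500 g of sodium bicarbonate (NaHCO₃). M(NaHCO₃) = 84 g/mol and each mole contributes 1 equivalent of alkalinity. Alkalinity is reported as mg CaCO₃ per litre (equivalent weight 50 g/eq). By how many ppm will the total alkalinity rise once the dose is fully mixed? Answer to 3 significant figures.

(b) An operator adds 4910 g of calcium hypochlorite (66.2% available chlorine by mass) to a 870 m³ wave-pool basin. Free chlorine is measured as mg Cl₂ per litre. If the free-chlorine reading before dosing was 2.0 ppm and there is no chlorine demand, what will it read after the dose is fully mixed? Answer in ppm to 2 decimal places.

(a) 15.8 ppm; (b) 5.74 ppm

(a) Volume: 214,000 US gal × 3.785 L/gal = 809,990 L.
(a) Moles of NaHCO₃: 21,500 g ÷ 84 g/mol = 256 mol → 256 eq of alkalinity.
(a) As CaCO₃: 256 eq × 50 g/eq = 12,800 g.
(a) Rise: 12,800 g / 809,990 L × 1000 = 15.8 mg/L.

(b) Volume: 870 m³ = 870,000 L.
(b) Available chlorine delivered: 4910 g × 0.662 = 3250 g as Cl₂.
(b) Concentration rise: 3250 g / 870,000 L = 3.736 mg/L = 3.74 ppm.
(b) Final FC: 2.0 + 3.74 = 5.74 ppm.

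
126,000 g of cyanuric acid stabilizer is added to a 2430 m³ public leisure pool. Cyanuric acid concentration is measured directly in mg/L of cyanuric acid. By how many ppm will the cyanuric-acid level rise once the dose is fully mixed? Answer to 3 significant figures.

51.9 ppm

Volume: 2430 m³ = 2,430,000 L.
Rise: 126,000 g / 2,430,000 L × 1000 = 51.85 mg/L.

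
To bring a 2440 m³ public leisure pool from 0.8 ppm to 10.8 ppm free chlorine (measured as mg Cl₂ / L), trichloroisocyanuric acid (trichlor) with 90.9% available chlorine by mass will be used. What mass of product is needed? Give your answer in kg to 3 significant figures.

Volume: 2440 m³ = 2,440,000 L.
Chlorine deficit: 10.8 − 0.8 = 10 ppm = 10 mg/L as Cl₂.
Cl₂ equivalent needed: 10 mg/L × 2,440,000 L = 24,400,000 mg = 24,400 g.
Product at 90.9% available chlorine: 24,400 / 0.909 = 26,840 g.

26.8 kg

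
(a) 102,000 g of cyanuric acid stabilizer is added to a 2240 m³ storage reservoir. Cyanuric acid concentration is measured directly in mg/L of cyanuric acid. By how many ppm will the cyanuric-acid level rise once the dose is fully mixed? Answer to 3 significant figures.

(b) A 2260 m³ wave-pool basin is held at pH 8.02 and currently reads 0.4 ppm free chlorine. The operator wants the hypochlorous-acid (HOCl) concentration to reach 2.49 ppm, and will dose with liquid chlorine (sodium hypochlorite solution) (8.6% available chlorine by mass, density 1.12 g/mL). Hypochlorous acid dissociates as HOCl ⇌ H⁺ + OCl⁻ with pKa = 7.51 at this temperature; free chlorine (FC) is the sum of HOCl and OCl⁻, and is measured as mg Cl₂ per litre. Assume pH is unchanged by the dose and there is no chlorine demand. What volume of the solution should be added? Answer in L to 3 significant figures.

(a) Volume: 2240 m³ = 2,240,000 L.
(a) Rise: 102,000 g / 2,240,000 L × 1000 = 45.54 mg/L.

(b) Volume: 2260 m³ = 2,260,000 L.
(b) [OCl⁻]/[HOCl] = 10^(pH − pKa) = 10^(8.02 − 7.51) = 3.236; fraction as HOCl = 1/(1 + 3.236) = 0.2361.
(b) Free chlorine required for 2.49 ppm HOCl: 2.49 / 0.2361 = 10.55 ppm.
(b) FC to add: 10.55 − 0.4 = 10.15 mg/L as Cl₂.
(b) Cl₂ equivalent: 10.15 mg/L × 2,260,000 L = 22,930 g.
(b) Product at 8.6% available Cl: 22,930 / 0.086 = 266,700 g.
(b) Volume: 266,700 g ÷ 1.12 g/mL = 238,100 mL.

(a) 45.5 ppm; (b) 238 L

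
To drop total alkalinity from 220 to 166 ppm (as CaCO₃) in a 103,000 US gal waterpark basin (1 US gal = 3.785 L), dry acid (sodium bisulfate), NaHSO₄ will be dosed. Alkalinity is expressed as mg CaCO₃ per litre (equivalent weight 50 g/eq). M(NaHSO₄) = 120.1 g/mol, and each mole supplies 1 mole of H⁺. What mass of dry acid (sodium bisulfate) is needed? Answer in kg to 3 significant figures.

Volume: 103,000 US gal × 3.785 L/gal = 389,855 L.
Alkalinity to neutralize: (220 − 166) = 54 mg/L as CaCO₃ × 389,855 L = 21,050 g as CaCO₃.
Equivalents of H⁺ required: 21,050 ÷ 50 g/eq = 421 eq = 421 mol NaHSO₄.
Mass of NaHSO₄: 421 × 120.1 = 50,570 g.

50.6 kg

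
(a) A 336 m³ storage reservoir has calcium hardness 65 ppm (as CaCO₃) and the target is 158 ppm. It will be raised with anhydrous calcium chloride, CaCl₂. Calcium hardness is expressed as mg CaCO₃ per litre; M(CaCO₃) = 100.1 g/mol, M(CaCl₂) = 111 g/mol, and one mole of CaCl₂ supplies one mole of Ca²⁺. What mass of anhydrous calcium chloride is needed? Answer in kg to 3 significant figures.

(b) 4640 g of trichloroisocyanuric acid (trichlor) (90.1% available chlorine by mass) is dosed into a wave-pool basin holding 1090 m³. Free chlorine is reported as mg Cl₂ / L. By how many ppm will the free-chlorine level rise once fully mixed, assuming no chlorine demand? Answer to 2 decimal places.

(a) Volume: 336 m³ = 336,000 L.
(a) Hardness to add: (158 − 65) = 93 mg/L as CaCO₃ × 336,000 L = 31,250 g as CaCO₃.
(a) Moles of Ca²⁺ (1 mol Ca²⁺ ≡ 1 mol CaCO₃): 31,250 / 100.1 g/mol = 312.2 mol.
(a) Mass of CaCl₂: 312.2 × 111 = 34,650 g.

(b) Volume: 1090 m³ = 1,090,000 L.
(b) Available chlorine delivered: 4640 g × 0.901 = 4181 g as Cl₂.
(b) Concentration rise: 4181 g / 1,090,000 L = 3.835 mg/L = 3.84 ppm.

(a) 34.7 kg; (b) 3.84 ppm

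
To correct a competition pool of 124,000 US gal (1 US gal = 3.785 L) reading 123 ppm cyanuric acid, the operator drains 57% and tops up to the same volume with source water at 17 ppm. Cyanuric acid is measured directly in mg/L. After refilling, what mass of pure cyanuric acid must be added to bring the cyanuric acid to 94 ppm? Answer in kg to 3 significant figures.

14.7 kg

Volume: 124,000 US gal × 3.785 L/gal = 469,340 L.
After draining 57% and refilling: 123 × 0.43 + 17 × 0.57 = 62.58 ppm.
Deficit to target: 94 − 62.58 = 31.42 mg/L.
Mass: 31.42 mg/L × 469,340 L = 14,750 g cyanuric acid.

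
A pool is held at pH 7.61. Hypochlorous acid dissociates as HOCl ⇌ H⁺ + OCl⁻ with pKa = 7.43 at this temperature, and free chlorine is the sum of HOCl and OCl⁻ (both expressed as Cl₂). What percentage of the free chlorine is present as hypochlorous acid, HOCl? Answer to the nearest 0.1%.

39.8%

[OCl⁻]/[HOCl] = 10^(pH − pKa) = 10^(7.61 − 7.43) = 10^0.18 = 1.514.
Fraction as HOCl = 1 / (1 + 1.514) = 0.3978.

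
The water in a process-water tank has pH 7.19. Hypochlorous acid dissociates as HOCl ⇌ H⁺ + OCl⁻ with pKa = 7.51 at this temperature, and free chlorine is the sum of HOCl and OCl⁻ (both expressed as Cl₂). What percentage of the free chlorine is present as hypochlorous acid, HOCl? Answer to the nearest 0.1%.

67.6%

[OCl⁻]/[HOCl] = 10^(pH − pKa) = 10^(7.19 − 7.51) = 10^-0.32 = 0.4786.
Fraction as HOCl = 1 / (1 + 0.4786) = 0.6763.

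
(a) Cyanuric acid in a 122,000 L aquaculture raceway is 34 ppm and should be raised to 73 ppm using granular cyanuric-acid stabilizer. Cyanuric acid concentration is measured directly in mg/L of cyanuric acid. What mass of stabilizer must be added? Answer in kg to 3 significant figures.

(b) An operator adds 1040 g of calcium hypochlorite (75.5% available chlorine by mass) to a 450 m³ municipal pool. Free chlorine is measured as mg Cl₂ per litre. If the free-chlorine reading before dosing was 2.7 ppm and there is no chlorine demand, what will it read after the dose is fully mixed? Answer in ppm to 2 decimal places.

(a) 4.76 kg; (b) 4.44 ppm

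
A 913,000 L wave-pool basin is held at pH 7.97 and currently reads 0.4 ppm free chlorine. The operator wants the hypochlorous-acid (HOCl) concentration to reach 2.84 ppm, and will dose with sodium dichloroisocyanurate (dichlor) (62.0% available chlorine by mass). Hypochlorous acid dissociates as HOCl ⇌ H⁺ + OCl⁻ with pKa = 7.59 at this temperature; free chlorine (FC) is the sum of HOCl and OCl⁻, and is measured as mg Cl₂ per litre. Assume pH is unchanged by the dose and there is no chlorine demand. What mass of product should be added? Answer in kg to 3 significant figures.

13.6 kg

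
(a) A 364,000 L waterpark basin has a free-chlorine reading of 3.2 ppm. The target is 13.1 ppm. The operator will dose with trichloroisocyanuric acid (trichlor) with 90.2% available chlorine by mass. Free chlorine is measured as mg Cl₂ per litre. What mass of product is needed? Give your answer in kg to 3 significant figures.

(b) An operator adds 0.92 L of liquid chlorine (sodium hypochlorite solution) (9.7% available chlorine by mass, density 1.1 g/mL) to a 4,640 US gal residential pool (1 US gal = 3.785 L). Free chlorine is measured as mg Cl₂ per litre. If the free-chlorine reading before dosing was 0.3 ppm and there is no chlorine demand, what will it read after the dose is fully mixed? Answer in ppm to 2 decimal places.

(a) 4.00 kg; (b) 5.89 ppm

(a) Chlorine deficit: 13.1 − 3.2 = 9.9 ppm = 9.9 mg/L as Cl₂.
(a) Cl₂ equivalent needed: 9.9 mg/L × 364,000 L = 3,604,000 mg = 3604 g.
(a) Product at 90.2% available chlorine: 3604 / 0.902 = 3995 g.

(b) Volume: 4,640 US gal × 3.785 L/gal = 17,562 L.
(b) Mass of solution: 0.92 L × 1000 mL/L × 1.1 g/mL = 1012 g.
(b) Available chlorine delivered: 1012 g × 0.097 = 98.16 g as Cl₂.
(b) Concentration rise: 98.16 g / 17,562 L = 5.589 mg/L = 5.59 ppm.
(b) Final FC: 0.3 + 5.59 = 5.89 ppm.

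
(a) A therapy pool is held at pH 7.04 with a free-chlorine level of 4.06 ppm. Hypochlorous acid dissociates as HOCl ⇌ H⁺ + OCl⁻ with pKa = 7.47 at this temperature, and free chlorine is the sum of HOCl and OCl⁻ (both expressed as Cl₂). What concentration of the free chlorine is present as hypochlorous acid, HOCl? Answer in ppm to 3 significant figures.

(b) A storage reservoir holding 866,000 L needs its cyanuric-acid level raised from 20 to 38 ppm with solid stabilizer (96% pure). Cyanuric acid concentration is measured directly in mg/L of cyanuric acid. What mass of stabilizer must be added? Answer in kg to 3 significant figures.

(a) [OCl⁻]/[HOCl] = 10^(pH − pKa) = 10^(7.04 − 7.47) = 10^-0.43 = 0.3715.
(a) Fraction as HOCl = 1 / (1 + 0.3715) = 0.7291.
(a) HOCl = 0.7291 × 4.06 ppm = 2.96 ppm.

(b) CYA to add: (38 − 20) = 18 mg/L × 866,000 L = 15,590 g cyanuric acid.
(b) At 96% purity: 15,590 / 0.96 = 16,240 g product.

(a) 2.96 ppm; (b) 16.2 kg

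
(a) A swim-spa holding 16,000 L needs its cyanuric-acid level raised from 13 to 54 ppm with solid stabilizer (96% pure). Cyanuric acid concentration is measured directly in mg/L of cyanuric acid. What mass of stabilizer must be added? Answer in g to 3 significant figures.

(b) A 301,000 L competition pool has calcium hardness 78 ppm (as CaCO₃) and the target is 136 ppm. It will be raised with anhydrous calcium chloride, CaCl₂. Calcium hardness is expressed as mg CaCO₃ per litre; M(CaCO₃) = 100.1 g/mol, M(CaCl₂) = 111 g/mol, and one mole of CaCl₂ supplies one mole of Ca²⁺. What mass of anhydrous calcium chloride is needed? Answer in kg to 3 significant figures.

(a) CYA to add: (54 − 13) = 41 mg/L × 16,000 L = 656 g cyanuric acid.
(a) At 96% purity: 656 / 0.96 = 683.3 g product.

(b) Hardness to add: (136 − 78) = 58 mg/L as CaCO₃ × 301,000 L = 17,460 g as CaCO₃.
(b) Moles of Ca²⁺ (1 mol Ca²⁺ ≡ 1 mol CaCO₃): 17,460 / 100.1 g/mol = 174.4 mol.
(b) Mass of CaCl₂: 174.4 × 111 = 19,360 g.

(a) 683 g; (b) 19.4 kg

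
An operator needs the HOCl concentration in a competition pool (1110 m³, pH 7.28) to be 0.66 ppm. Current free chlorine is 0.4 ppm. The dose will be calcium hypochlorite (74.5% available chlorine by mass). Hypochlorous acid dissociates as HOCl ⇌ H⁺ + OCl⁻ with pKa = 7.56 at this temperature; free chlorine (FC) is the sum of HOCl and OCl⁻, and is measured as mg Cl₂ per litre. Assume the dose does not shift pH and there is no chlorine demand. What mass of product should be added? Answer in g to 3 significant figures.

903 g

Volume: 1110 m³ = 1,110,000 L.
[OCl⁻]/[HOCl] = 10^(pH − pKa) = 10^(7.28 − 7.56) = 0.5248; fraction as HOCl = 1/(1 + 0.5248) = 0.6558.
Free chlorine required for 0.66 ppm HOCl: 0.66 / 0.6558 = 1.006 ppm.
FC to add: 1.006 − 0.4 = 0.6064 mg/L as Cl₂.
Cl₂ equivalent: 0.6064 mg/L × 1,110,000 L = 673.1 g.
Product at 74.5% available Cl: 673.1 / 0.745 = 903.5 g.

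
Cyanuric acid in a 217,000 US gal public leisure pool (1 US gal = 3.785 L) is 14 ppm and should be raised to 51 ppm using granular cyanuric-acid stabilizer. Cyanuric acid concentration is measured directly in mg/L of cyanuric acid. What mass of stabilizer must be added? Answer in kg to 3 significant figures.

30.4 kg

Volume: 217,000 US gal × 3.785 L/gal = 821,345 L.
CYA to add: (51 − 14) = 37 mg/L × 821,345 L = 30,390 g cyanuric acid.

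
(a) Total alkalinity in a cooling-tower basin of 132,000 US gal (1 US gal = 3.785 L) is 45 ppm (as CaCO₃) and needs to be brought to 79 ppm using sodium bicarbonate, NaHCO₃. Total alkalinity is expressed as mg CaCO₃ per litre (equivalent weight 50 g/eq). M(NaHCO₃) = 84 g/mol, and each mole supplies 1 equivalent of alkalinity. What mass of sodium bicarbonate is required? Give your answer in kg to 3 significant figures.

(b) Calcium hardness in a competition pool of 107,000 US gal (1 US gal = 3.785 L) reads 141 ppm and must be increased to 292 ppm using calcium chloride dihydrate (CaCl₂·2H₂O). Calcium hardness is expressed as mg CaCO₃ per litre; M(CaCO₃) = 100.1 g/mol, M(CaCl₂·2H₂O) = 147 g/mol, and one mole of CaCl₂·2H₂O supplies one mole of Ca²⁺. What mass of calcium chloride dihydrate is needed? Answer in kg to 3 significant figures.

(a) Volume: 132,000 US gal × 3.785 L/gal = 499,620 L.
(a) Alkalinity to add: (79 − 45) = 34 mg/L as CaCO₃ × 499,620 L = 16,990 g as CaCO₃.
(a) Equivalents: 16,990 g ÷ 50 g/eq = 339.7 eq.
(a) NaHCO₃ supplies 1 eq per mole → 339.7 mol.
(a) Mass: 339.7 mol × 84 g/mol = 28,540 g.

(b) Volume: 107,000 US gal × 3.785 L/gal = 404,995 L.
(b) Hardness to add: (292 − 141) = 151 mg/L as CaCO₃ × 404,995 L = 61,150 g as CaCO₃.
(b) Moles of Ca²⁺ (1 mol Ca²⁺ ≡ 1 mol CaCO₃): 61,150 / 100.1 g/mol = 610.9 mol.
(b) Mass of CaCl₂·2H₂O: 610.9 × 147 = 89,810 g.

(a) 28.5 kg; (b) 89.8 kg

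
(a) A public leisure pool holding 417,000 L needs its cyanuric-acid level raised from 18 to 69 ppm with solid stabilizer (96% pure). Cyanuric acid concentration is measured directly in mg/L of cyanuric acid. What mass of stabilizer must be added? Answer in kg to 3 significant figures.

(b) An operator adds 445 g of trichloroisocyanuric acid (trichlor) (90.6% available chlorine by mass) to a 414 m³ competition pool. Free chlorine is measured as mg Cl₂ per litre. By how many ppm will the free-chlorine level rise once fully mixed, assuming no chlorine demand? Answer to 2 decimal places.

(a) 22.2 kg; (b) 0.97 ppm

(a) CYA to add: (69 − 18) = 51 mg/L × 417,000 L = 21,270 g cyanuric acid.
(a) At 96% purity: 21,270 / 0.96 = 22,150 g product.

(b) Volume: 414 m³ = 414,000 L.
(b) Available chlorine delivered: 445 g × 0.906 = 403.2 g as Cl₂.
(b) Concentration rise: 403.2 g / 414,000 L = 0.9738 mg/L = 0.97 ppm.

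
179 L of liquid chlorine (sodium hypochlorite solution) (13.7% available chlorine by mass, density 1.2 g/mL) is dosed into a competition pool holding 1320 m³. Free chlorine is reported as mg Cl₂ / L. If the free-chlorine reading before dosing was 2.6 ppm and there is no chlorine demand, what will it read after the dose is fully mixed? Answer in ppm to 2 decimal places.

24.89 ppm

Volume: 1320 m³ = 1,320,000 L.
Mass of solution: 179 L × 1000 mL/L × 1.2 g/mL = 214,800 g.
Available chlorine delivered: 214,800 g × 0.137 = 29,430 g as Cl₂.
Concentration rise: 29,430 g / 1,320,000 L = 22.29 mg/L = 22.29 ppm.
Final FC: 2.6 + 22.29 = 24.89 ppm.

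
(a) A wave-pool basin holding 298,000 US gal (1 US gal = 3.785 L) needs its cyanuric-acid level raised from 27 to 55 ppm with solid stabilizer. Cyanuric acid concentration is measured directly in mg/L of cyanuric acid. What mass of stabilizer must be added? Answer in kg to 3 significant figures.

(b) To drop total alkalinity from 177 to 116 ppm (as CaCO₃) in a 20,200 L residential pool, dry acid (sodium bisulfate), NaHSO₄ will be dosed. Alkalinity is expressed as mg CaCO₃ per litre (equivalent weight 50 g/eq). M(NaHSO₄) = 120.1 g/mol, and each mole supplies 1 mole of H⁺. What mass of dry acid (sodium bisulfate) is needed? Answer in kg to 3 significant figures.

(a) 31.6 kg; (b) 2.96 kg

(a) Volume: 298,000 US gal × 3.785 L/gal = 1,127,930 L.
(a) CYA to add: (55 − 27) = 28 mg/L × 1,127,930 L = 31,580 g cyanuric acid.

(b) Alkalinity to neutralize: (177 − 116) = 61 mg/L as CaCO₃ × 20,200 L = 1232 g as CaCO₃.
(b) Equivalents of H⁺ required: 1232 ÷ 50 g/eq = 24.64 eq = 24.64 mol NaHSO₄.
(b) Mass of NaHSO₄: 24.64 × 120.1 = 2960 g.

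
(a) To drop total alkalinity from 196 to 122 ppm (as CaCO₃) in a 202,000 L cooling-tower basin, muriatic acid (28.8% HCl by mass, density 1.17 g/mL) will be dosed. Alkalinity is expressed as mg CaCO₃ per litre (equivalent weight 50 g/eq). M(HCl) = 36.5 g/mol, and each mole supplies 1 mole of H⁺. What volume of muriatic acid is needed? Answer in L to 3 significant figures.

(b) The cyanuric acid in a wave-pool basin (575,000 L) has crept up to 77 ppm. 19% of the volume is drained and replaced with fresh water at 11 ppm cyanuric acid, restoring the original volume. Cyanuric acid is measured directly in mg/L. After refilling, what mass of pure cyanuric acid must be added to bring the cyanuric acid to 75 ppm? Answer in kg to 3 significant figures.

(a) 32.4 L; (b) 6.06 kg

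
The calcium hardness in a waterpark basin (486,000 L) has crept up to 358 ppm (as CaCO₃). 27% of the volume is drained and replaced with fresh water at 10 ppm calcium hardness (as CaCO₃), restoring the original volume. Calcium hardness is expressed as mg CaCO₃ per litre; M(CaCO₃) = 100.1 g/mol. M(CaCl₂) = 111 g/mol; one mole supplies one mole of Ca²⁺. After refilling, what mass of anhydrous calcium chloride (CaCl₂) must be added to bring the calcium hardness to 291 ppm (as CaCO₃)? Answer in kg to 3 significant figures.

14.5 kg

After draining 27% and refilling: 358 × 0.73 + 10 × 0.27 = 264.04 ppm.
Deficit to target: 291 − 264.04 = 26.96 mg/L.
As CaCO₃: 26.96 mg/L × 486,000 L = 13,100 g; ÷ 100.1 = 130.9 mol Ca²⁺.
Mass: 130.9 × 111 = 14,530 g.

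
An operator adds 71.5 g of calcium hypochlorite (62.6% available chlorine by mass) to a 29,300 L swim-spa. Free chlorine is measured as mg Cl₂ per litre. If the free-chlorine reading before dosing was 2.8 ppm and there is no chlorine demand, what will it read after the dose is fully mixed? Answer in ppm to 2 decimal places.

Available chlorine delivered: 71.5 g × 0.626 = 44.76 g as Cl₂.
Concentration rise: 44.76 g / 29,300 L = 1.528 mg/L = 1.53 ppm.
Final FC: 2.8 + 1.53 = 4.33 ppm.

4.33 ppm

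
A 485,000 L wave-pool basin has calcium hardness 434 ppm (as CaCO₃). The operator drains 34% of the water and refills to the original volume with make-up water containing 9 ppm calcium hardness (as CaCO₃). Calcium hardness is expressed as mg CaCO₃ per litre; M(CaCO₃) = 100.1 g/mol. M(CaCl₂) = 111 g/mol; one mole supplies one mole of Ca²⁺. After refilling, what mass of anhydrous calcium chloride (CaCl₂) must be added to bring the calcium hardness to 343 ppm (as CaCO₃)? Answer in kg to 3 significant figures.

28.8 kg

After draining 34% and refilling: 434 × 0.66 + 9 × 0.34 = 289.5 ppm.
Deficit to target: 343 − 289.5 = 53.5 mg/L.
As CaCO₃: 53.5 mg/L × 485,000 L = 25,950 g; ÷ 100.1 = 259.2 mol Ca²⁺.
Mass: 259.2 × 111 = 28,770 g.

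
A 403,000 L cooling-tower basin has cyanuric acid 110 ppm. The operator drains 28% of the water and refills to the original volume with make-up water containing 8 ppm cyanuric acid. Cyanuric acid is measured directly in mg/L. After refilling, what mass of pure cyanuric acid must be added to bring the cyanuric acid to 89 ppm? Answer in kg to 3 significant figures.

After draining 28% and refilling: 110 × 0.72 + 8 × 0.28 = 81.44 ppm.
Deficit to target: 89 − 81.44 = 7.56 mg/L.
Mass: 7.56 mg/L × 403,000 L = 3047 g cyanuric acid.

3.05 kg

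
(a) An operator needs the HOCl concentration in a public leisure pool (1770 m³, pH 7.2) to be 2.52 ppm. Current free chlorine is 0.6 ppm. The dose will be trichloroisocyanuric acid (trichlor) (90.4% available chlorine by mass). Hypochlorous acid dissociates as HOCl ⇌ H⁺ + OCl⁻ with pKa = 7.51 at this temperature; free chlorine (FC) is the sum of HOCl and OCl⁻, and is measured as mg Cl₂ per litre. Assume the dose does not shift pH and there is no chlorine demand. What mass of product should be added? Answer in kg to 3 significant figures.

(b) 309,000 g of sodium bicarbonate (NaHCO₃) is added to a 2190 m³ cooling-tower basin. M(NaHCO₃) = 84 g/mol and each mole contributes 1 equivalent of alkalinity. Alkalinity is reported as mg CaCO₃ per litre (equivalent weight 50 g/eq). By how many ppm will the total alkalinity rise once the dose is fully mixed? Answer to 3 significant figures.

(a) Volume: 1770 m³ = 1,770,000 L.
(a) [OCl⁻]/[HOCl] = 10^(pH − pKa) = 10^(7.2 − 7.51) = 0.4898; fraction as HOCl = 1/(1 + 0.4898) = 0.6712.
(a) Free chlorine required for 2.52 ppm HOCl: 2.52 / 0.6712 = 3.754 ppm.
(a) FC to add: 3.754 − 0.6 = 3.154 mg/L as Cl₂.
(a) Cl₂ equivalent: 3.154 mg/L × 1,770,000 L = 5583 g.
(a) Product at 90.4% available Cl: 5583 / 0.904 = 6176 g.

(b) Volume: 2190 m³ = 2,190,000 L.
(b) Moles of NaHCO₃: 309,000 g ÷ 84 g/mol = 3679 mol → 3679 eq of alkalinity.
(b) As CaCO₃: 3679 eq × 50 g/eq = 183,900 g.
(b) Rise: 183,900 g / 2,190,000 L × 1000 = 83.99 mg/L.

(a) 6.18 kg; (b) 84.0 ppm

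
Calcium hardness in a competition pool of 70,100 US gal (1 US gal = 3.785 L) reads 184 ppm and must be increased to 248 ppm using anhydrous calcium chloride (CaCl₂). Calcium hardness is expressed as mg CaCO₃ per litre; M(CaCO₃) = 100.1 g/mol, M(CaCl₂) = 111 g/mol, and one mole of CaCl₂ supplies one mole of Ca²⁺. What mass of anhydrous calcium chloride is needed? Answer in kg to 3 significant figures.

18.8 kg

Volume: 70,100 US gal × 3.785 L/gal = 265,328 L.
Hardness to add: (248 − 184) = 64 mg/L as CaCO₃ × 265,328 L = 16,980 g as CaCO₃.
Moles of Ca²⁺ (1 mol Ca²⁺ ≡ 1 mol CaCO₃): 16,980 / 100.1 g/mol = 169.6 mol.
Mass of CaCl₂: 169.6 × 111 = 18,830 g.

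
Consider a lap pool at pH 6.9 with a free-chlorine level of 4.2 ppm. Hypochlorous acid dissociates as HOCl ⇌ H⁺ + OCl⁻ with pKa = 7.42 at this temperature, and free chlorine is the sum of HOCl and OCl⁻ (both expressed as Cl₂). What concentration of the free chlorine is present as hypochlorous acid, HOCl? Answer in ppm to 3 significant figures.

3.23 ppm

[OCl⁻]/[HOCl] = 10^(pH − pKa) = 10^(6.9 − 7.42) = 10^-0.52 = 0.302.
Fraction as HOCl = 1 / (1 + 0.302) = 0.7681.
HOCl = 0.7681 × 4.2 ppm = 3.226 ppm.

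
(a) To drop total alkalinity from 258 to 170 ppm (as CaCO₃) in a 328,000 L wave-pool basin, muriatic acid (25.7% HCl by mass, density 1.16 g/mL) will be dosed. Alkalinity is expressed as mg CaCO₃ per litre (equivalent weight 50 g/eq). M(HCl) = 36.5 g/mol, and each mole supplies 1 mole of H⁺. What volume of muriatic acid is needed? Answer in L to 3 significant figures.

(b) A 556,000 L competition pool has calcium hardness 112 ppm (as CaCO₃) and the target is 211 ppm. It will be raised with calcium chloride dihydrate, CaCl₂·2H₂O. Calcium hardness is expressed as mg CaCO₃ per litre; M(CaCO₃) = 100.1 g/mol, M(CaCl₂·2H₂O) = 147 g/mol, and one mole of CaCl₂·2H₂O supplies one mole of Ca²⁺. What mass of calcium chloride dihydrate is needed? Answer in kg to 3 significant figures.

(a) Alkalinity to neutralize: (258 − 170) = 88 mg/L as CaCO₃ × 328,000 L = 28,860 g as CaCO₃.
(a) Equivalents of H⁺ required: 28,860 ÷ 50 g/eq = 577.3 eq = 577.3 mol HCl.
(a) Mass of HCl: 577.3 × 36.5 = 21,070 g.
(a) Mass of 25.7% solution: 21,070 / 0.257 = 81,990 g.
(a) Volume: 81,990 g ÷ 1.16 g/mL = 70,680 mL.

(b) Hardness to add: (211 − 112) = 99 mg/L as CaCO₃ × 556,000 L = 55,040 g as CaCO₃.
(b) Moles of Ca²⁺ (1 mol Ca²⁺ ≡ 1 mol CaCO₃): 55,040 / 100.1 g/mol = 549.9 mol.
(b) Mass of CaCl₂·2H₂O: 549.9 × 147 = 80,830 g.

(a) 70.7 L; (b) 80.8 kg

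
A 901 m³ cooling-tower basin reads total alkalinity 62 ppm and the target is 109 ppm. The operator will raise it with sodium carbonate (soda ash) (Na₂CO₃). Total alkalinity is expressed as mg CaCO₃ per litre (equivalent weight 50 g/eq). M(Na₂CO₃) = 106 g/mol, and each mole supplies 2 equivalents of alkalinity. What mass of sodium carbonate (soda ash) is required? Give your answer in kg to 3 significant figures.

Volume: 901 m³ = 901,000 L.
Alkalinity to add: (109 − 62) = 47 mg/L as CaCO₃ × 901,000 L = 42,350 g as CaCO₃.
Equivalents: 42,350 g ÷ 50 g/eq = 846.9 eq.
Each mole of Na₂CO₃ supplies 2 eq, so 846.9 / 2 = 423.5 mol.
Mass: 423.5 mol × 106 g/mol = 44,890 g.

44.9 kg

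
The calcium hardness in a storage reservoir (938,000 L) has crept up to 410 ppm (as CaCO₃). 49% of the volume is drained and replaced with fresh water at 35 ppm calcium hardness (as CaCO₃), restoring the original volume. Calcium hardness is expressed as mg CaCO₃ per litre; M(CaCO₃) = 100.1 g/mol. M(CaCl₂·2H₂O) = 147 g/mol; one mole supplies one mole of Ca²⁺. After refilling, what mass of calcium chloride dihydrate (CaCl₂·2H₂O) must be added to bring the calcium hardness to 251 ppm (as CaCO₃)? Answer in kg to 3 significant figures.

After draining 49% and refilling: 410 × 0.51 + 35 × 0.49 = 226.25 ppm.
Deficit to target: 251 − 226.25 = 24.75 mg/L.
As CaCO₃: 24.75 mg/L × 938,000 L = 23,220 g; ÷ 100.1 = 231.9 mol Ca²⁺.
Mass: 231.9 × 147 = 34,090 g.

34.1 kg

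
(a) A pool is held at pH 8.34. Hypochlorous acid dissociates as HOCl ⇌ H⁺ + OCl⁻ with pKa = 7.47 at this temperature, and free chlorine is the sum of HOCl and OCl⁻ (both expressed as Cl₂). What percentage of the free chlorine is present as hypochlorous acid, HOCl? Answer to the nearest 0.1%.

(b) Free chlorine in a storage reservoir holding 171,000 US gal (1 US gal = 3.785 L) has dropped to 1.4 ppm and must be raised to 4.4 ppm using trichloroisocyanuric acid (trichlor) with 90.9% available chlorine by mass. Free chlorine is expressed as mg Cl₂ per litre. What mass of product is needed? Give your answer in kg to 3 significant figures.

(a) [OCl⁻]/[HOCl] = 10^(pH − pKa) = 10^(8.34 − 7.47) = 10^0.87 = 7.413.
(a) Fraction as HOCl = 1 / (1 + 7.413) = 0.1189.

(b) Volume: 171,000 US gal × 3.785 L/gal = 647,235 L.
(b) Chlorine deficit: 4.4 − 1.4 = 3 ppm = 3 mg/L as Cl₂.
(b) Cl₂ equivalent needed: 3 mg/L × 647,235 L = 1,942,000 mg = 1942 g.
(b) Product at 90.9% available chlorine: 1942 / 0.909 = 2136 g.

(a) 11.9%; (b) 2.14 kg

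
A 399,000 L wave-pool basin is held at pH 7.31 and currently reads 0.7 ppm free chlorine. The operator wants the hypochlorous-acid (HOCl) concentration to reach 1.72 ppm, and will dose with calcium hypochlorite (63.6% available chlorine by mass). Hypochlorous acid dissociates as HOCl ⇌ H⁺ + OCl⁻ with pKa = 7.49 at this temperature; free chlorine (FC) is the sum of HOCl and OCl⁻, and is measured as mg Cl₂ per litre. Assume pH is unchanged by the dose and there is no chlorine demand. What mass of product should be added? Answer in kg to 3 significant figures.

[OCl⁻]/[HOCl] = 10^(pH − pKa) = 10^(7.31 − 7.49) = 0.6607; fraction as HOCl = 1/(1 + 0.6607) = 0.6022.
Free chlorine required for 1.72 ppm HOCl: 1.72 / 0.6022 = 2.856 ppm.
FC to add: 2.856 − 0.7 = 2.156 mg/L as Cl₂.
Cl₂ equivalent: 2.156 mg/L × 399,000 L = 860.4 g.
Product at 63.6% available Cl: 860.4 / 0.636 = 1353 g.

1.35 kg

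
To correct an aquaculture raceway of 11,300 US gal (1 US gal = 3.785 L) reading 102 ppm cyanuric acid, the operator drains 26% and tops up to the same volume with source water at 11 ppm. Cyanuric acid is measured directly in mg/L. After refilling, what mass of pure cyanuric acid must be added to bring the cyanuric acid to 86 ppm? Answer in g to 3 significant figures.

Volume: 11,300 US gal × 3.785 L/gal = 42,770 L.
After draining 26% and refilling: 102 × 0.74 + 11 × 0.26 = 78.34 ppm.
Deficit to target: 86 − 78.34 = 7.66 mg/L.
Mass: 7.66 mg/L × 42,770 L = 327.6 g cyanuric acid.

328 g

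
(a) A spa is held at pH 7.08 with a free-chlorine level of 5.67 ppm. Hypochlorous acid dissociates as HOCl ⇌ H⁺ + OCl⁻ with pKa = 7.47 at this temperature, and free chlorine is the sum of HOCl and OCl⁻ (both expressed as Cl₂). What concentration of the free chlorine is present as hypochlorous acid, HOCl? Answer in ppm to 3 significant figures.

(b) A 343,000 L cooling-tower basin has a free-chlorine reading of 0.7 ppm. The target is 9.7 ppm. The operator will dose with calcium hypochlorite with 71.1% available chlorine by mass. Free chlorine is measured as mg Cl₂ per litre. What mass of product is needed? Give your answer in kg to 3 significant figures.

(a) 4.03 ppm; (b) 4.34 kg

(a) [OCl⁻]/[HOCl] = 10^(pH − pKa) = 10^(7.08 − 7.47) = 10^-0.39 = 0.4074.
(a) Fraction as HOCl = 1 / (1 + 0.4074) = 0.7105.
(a) HOCl = 0.7105 × 5.67 ppm = 4.029 ppm.

(b) Chlorine deficit: 9.7 − 0.7 = 9 ppm = 9 mg/L as Cl₂.
(b) Cl₂ equivalent needed: 9 mg/L × 343,000 L = 3,087,000 mg = 3087 g.
(b) Product at 71.1% available chlorine: 3087 / 0.711 = 4342 g.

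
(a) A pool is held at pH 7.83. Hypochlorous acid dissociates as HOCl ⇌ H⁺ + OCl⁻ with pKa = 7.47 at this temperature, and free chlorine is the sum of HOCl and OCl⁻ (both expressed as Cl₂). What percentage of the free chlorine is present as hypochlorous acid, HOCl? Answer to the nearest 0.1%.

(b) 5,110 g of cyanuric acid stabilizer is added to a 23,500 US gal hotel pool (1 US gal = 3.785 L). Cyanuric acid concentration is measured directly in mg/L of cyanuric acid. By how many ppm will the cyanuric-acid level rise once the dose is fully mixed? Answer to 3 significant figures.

(a) [OCl⁻]/[HOCl] = 10^(pH − pKa) = 10^(7.83 − 7.47) = 10^0.36 = 2.291.
(a) Fraction as HOCl = 1 / (1 + 2.291) = 0.3039.

(b) Volume: 23,500 US gal × 3.785 L/gal = 88,948 L.
(b) Rise: 5,110 g / 88,948 L × 1000 = 57.45 mg/L.

(a) 30.4%; (b) 57.4 ppm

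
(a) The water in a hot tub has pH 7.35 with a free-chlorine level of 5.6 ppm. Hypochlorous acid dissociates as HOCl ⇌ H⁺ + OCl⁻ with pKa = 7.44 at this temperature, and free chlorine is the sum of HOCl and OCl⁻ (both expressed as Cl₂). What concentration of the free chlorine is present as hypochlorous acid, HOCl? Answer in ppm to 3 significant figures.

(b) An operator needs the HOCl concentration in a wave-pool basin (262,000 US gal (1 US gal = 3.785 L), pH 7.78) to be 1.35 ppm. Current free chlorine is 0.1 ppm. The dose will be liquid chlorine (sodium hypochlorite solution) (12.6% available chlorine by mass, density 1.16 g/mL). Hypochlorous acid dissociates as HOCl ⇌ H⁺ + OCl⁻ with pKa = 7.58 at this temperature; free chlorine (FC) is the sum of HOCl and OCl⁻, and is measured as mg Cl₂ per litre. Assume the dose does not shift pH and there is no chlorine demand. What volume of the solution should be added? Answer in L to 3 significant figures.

(a) [OCl⁻]/[HOCl] = 10^(pH − pKa) = 10^(7.35 − 7.44) = 10^-0.09 = 0.8128.
(a) Fraction as HOCl = 1 / (1 + 0.8128) = 0.5516.
(a) HOCl = 0.5516 × 5.6 ppm = 3.089 ppm.

(b) Volume: 262,000 US gal × 3.785 L/gal = 991,670 L.
(b) [OCl⁻]/[HOCl] = 10^(pH − pKa) = 10^(7.78 − 7.58) = 1.585; fraction as HOCl = 1/(1 + 1.585) = 0.3869.
(b) Free chlorine required for 1.35 ppm HOCl: 1.35 / 0.3869 = 3.49 ppm.
(b) FC to add: 3.49 − 0.1 = 3.39 mg/L as Cl₂.
(b) Cl₂ equivalent: 3.39 mg/L × 991,670 L = 3361 g.
(b) Product at 12.6% available Cl: 3361 / 0.126 = 26,680 g.
(b) Volume: 26,680 g ÷ 1.16 g/mL = 23,000 mL.

(a) 3.09 ppm; (b) 23.0 L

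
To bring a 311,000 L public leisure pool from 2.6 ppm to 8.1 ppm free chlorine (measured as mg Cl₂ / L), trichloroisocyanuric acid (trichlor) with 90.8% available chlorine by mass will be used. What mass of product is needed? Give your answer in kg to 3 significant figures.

Chlorine deficit: 8.1 − 2.6 = 5.5 ppm = 5.5 mg/L as Cl₂.
Cl₂ equivalent needed: 5.5 mg/L × 311,000 L = 1,710,000 mg = 1710 g.
Product at 90.8% available chlorine: 1710 / 0.908 = 1884 g.

1.88 kg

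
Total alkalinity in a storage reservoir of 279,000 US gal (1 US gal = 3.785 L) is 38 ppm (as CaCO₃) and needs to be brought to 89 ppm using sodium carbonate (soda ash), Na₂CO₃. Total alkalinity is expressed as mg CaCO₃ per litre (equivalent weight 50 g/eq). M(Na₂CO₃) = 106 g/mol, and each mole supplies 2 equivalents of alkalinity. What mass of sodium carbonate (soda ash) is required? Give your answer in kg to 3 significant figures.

Volume: 279,000 US gal × 3.785 L/gal = 1,056,015 L.
Alkalinity to add: (89 − 38) = 51 mg/L as CaCO₃ × 1,056,015 L = 53,860 g as CaCO₃.
Equivalents: 53,860 g ÷ 50 g/eq = 1077 eq.
Each mole of Na₂CO₃ supplies 2 eq, so 1077 / 2 = 538.6 mol.
Mass: 538.6 mol × 106 g/mol = 57,090 g.

57.1 kg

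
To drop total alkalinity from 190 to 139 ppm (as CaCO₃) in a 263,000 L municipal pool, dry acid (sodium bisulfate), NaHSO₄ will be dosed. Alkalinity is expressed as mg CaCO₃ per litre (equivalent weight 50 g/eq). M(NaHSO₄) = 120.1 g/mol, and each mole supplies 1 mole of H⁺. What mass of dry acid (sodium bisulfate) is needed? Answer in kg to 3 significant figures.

Alkalinity to neutralize: (190 − 139) = 51 mg/L as CaCO₃ × 263,000 L = 13,410 g as CaCO₃.
Equivalents of H⁺ required: 13,410 ÷ 50 g/eq = 268.3 eq = 268.3 mol NaHSO₄.
Mass of NaHSO₄: 268.3 × 120.1 = 32,220 g.

32.2 kg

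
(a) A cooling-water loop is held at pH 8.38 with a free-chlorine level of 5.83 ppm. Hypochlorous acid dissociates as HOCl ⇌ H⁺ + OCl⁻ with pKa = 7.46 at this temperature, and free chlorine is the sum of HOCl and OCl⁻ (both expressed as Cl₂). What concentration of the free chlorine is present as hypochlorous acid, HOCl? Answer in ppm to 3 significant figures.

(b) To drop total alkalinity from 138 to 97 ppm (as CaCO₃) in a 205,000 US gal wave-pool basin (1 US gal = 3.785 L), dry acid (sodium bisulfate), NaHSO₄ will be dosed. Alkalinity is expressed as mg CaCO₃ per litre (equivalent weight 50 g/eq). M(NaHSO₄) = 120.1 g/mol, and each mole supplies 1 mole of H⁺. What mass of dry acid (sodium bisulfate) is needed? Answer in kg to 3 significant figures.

(a) 0.626 ppm; (b) 76.4 kg

(a) [OCl⁻]/[HOCl] = 10^(pH − pKa) = 10^(8.38 − 7.46) = 10^0.92 = 8.318.
(a) Fraction as HOCl = 1 / (1 + 8.318) = 0.1073.
(a) HOCl = 0.1073 × 5.83 ppm = 0.6257 ppm.

(b) Volume: 205,000 US gal × 3.785 L/gal = 775,925 L.
(b) Alkalinity to neutralize: (138 − 97) = 41 mg/L as CaCO₃ × 775,925 L = 31,810 g as CaCO₃.
(b) Equivalents of H⁺ required: 31,810 ÷ 50 g/eq = 636.3 eq = 636.3 mol NaHSO₄.
(b) Mass of NaHSO₄: 636.3 × 120.1 = 76,410 g.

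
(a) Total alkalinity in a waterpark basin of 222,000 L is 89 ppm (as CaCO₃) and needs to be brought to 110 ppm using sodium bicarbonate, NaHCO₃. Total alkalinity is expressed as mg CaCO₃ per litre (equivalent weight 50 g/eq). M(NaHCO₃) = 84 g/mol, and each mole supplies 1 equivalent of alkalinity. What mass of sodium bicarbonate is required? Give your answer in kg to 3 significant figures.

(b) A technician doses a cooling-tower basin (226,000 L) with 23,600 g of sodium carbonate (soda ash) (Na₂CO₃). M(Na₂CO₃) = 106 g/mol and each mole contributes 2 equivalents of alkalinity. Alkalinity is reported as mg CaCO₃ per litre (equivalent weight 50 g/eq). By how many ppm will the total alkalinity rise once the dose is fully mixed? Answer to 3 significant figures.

(a) Alkalinity to add: (110 − 89) = 21 mg/L as CaCO₃ × 222,000 L = 4662 g as CaCO₃.
(a) Equivalents: 4662 g ÷ 50 g/eq = 93.24 eq.
(a) NaHCO₃ supplies 1 eq per mole → 93.24 mol.
(a) Mass: 93.24 mol × 84 g/mol = 7832 g.

(b) Moles of Na₂CO₃: 23,600 g ÷ 106 g/mol = 222.6 mol → 445.3 eq of alkalinity.
(b) As CaCO₃: 445.3 eq × 50 g/eq = 22,260 g.
(b) Rise: 22,260 g / 226,000 L × 1000 = 98.51 mg/L.

(a) 7.83 kg; (b) 98.5 ppm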